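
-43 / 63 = -0.68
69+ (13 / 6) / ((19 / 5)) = 7931 / 114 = 69.57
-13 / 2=-6.50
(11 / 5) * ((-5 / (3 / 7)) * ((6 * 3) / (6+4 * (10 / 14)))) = -1617 / 31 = -52.16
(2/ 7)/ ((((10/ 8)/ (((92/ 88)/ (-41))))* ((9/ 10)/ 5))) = -920/ 28413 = -0.03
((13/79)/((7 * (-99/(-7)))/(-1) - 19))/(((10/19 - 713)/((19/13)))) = 361/126191914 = 0.00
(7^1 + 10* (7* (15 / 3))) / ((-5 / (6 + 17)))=-8211 / 5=-1642.20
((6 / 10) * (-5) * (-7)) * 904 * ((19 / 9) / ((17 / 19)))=2284408 / 51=44792.31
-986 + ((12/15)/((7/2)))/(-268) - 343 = -3116507/2345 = -1329.00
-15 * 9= -135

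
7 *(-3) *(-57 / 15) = 399 / 5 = 79.80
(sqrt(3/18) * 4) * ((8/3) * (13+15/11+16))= 5344 * sqrt(6)/99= 132.22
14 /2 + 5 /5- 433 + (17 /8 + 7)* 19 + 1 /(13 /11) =-26081 /104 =-250.78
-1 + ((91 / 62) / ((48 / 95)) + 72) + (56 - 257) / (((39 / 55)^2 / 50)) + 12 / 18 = -10015174675 / 502944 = -19913.10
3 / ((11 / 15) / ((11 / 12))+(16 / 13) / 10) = 13 / 4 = 3.25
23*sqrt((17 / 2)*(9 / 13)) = 55.79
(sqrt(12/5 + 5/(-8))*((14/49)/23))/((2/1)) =sqrt(710)/3220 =0.01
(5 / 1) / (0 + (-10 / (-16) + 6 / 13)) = 520 / 113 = 4.60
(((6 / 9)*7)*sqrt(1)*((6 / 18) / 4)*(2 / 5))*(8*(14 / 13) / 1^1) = 784 / 585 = 1.34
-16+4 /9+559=4891 /9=543.44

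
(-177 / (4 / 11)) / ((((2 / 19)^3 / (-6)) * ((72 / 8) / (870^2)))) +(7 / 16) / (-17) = 57278670144293 / 272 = 210583346118.72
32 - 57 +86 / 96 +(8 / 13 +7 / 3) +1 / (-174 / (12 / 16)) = -382907 / 18096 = -21.16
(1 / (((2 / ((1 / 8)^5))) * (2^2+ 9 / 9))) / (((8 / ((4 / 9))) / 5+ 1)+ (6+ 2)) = 1 / 4128768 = 0.00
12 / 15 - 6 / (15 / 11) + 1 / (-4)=-77 / 20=-3.85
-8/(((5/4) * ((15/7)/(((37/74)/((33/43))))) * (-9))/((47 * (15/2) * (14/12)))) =396116/4455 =88.91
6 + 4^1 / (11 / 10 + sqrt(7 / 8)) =1282 / 67 - 200* sqrt(14) / 67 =7.97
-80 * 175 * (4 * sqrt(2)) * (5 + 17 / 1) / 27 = -1232000 * sqrt(2) / 27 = -64530.04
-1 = -1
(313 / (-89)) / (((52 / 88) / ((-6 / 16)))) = 10329 / 4628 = 2.23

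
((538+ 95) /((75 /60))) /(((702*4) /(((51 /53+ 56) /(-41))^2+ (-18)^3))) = -5808656044637 /5524656930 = -1051.41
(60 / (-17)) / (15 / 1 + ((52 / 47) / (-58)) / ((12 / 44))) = -245340 / 1037833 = -0.24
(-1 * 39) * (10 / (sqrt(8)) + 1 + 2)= -195 * sqrt(2) / 2- 117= -254.89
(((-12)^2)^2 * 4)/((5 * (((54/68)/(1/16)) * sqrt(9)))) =2176/5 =435.20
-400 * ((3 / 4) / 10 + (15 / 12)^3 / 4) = -225.31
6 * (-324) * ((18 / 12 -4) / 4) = 1215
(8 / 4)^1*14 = 28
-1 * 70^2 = -4900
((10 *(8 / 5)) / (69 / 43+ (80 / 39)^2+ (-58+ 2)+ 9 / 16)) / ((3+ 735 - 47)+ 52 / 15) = -251147520 / 540955612109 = -0.00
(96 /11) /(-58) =-0.15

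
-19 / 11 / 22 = -19 / 242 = -0.08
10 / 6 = 5 / 3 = 1.67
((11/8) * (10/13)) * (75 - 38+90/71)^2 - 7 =31090767/20164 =1541.89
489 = 489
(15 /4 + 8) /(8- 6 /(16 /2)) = 47 /29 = 1.62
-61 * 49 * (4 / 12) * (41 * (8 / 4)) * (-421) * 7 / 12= 361151903 / 18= 20063994.61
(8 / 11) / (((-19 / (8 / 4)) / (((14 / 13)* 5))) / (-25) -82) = -28000 / 3154283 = -0.01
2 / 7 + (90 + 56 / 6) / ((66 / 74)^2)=2862268 / 22869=125.16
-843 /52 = -16.21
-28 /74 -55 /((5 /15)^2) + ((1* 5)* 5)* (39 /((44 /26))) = 65737 /814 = 80.76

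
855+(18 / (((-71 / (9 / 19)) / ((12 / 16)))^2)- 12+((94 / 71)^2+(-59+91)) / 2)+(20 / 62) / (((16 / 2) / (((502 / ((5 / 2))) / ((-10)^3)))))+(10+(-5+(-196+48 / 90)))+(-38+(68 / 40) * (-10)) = 12997791101759 / 21155186625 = 614.40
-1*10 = -10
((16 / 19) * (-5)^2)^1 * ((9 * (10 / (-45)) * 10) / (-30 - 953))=8000 / 18677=0.43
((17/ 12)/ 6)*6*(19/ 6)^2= 6137/ 432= 14.21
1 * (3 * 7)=21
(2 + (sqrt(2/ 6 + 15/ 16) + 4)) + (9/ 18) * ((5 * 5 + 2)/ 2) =sqrt(183)/ 12 + 51/ 4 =13.88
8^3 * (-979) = -501248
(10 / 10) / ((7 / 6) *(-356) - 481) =-3 / 2689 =-0.00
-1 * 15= -15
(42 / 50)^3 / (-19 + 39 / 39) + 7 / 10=10423 / 15625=0.67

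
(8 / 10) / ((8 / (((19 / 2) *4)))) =19 / 5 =3.80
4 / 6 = 2 / 3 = 0.67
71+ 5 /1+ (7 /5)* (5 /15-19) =748 /15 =49.87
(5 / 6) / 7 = 5 / 42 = 0.12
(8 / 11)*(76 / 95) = 32 / 55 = 0.58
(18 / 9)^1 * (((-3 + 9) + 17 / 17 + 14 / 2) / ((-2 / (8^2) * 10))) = -448 / 5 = -89.60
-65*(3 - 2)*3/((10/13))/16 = -507/32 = -15.84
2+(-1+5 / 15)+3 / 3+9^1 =34 / 3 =11.33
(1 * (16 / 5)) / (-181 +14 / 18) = -72 / 4055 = -0.02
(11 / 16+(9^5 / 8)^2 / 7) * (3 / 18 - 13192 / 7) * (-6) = 275961575793805 / 3136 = 87997951464.86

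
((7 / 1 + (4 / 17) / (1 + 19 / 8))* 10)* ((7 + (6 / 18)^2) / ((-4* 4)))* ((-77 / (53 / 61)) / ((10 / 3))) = 60967060 / 72981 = 835.38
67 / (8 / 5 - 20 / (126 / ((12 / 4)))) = 7035 / 118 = 59.62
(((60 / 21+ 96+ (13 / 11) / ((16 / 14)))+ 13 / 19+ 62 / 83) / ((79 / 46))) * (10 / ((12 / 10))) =56596015475 / 115114692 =491.65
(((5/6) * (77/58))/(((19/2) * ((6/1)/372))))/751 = 11935/1241403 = 0.01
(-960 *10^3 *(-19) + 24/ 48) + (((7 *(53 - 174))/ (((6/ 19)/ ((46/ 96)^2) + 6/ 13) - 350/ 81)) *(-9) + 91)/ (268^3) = 9230592812808349730175/ 506063188588544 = 18240000.50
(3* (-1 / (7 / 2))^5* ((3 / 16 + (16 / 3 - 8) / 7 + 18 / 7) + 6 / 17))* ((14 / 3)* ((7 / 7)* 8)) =-499168 / 857157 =-0.58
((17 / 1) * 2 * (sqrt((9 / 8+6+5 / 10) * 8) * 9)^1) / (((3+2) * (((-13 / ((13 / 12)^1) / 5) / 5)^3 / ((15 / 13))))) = -265625 * sqrt(61) / 416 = -4987.01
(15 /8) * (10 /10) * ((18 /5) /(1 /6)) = 81 /2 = 40.50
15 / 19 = 0.79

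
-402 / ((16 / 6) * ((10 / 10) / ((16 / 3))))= -804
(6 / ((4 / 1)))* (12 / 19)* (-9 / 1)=-162 / 19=-8.53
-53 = -53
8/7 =1.14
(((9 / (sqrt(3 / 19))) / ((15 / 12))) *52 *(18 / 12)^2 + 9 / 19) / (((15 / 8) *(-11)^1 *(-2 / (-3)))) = -5616 *sqrt(57) / 275-36 / 1045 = -154.22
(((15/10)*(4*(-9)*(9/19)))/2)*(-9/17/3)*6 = 4374/323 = 13.54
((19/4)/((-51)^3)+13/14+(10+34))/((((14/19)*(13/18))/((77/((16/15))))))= 13414168625/2201024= 6094.51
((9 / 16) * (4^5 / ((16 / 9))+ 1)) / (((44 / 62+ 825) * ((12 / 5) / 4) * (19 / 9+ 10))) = 2414745 / 44641168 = 0.05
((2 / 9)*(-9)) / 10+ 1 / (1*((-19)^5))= -2476104 / 12380495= -0.20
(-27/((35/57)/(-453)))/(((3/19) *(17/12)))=52984692/595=89049.90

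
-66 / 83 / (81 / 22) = -484 / 2241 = -0.22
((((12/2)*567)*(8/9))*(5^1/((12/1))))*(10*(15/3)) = 63000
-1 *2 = -2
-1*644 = -644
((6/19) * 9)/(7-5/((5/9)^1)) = -27/19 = -1.42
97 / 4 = 24.25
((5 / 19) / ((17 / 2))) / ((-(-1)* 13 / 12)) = 0.03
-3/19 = -0.16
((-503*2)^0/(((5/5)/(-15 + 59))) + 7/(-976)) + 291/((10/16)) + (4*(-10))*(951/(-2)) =19529.59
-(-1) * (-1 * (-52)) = 52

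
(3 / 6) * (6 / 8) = 3 / 8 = 0.38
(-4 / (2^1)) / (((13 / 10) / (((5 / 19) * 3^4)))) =-8100 / 247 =-32.79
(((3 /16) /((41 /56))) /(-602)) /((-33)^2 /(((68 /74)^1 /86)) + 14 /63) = -459 /109964833100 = -0.00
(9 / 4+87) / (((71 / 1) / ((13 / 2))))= 4641 / 568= 8.17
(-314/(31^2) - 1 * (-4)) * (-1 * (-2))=7060/961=7.35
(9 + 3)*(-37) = -444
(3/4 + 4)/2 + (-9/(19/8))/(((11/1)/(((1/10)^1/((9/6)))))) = 19663/8360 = 2.35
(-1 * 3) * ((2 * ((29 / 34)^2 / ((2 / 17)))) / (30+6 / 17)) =-841 / 688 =-1.22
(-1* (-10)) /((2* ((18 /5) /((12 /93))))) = 50 /279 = 0.18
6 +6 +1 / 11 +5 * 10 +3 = 716 / 11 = 65.09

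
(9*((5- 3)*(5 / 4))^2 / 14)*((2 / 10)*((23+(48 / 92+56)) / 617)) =82305 / 794696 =0.10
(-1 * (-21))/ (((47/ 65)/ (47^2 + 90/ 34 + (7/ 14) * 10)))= 51437295/ 799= 64377.09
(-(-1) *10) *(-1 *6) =-60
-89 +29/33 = -2908/33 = -88.12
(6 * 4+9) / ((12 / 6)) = 33 / 2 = 16.50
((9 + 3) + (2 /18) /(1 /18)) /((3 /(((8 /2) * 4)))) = 224 /3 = 74.67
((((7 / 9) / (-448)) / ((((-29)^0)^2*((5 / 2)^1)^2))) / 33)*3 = -0.00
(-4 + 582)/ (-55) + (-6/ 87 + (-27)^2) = 1145883/ 1595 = 718.42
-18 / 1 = -18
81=81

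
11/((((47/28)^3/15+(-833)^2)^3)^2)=14021187714724233377212268544000000/142276547970602665551453659509534638647895484398169554612956570607649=0.00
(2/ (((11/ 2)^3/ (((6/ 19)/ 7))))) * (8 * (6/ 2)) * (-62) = -142848/ 177023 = -0.81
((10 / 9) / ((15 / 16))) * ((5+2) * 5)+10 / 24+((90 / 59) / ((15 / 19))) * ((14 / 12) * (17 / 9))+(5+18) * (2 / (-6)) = 245255 / 6372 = 38.49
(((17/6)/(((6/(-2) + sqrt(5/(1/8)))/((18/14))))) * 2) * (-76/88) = -969 * sqrt(10)/2387 -2907/4774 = -1.89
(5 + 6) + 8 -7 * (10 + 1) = -58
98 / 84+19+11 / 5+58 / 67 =46697 / 2010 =23.23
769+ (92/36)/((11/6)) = 25423/33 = 770.39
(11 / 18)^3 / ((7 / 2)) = 0.07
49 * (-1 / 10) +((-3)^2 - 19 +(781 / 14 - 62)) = -739 / 35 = -21.11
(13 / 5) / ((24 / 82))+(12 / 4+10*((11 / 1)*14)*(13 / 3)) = 401113 / 60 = 6685.22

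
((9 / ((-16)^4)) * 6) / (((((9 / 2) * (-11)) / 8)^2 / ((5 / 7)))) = 5 / 325248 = 0.00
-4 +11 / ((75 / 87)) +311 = 7994 / 25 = 319.76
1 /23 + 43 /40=1029 /920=1.12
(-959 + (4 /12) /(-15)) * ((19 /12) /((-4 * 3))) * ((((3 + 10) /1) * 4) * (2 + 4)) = 5329766 /135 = 39479.75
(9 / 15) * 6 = 18 / 5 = 3.60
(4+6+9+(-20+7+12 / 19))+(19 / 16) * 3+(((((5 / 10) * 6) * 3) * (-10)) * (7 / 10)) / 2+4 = -5261 / 304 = -17.31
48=48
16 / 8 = 2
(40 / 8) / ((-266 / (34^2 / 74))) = -1445 / 4921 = -0.29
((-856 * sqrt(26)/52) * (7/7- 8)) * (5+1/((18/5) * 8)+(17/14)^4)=133344149 * sqrt(26)/160524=4235.66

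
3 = 3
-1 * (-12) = 12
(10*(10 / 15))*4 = 80 / 3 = 26.67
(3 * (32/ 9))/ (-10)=-16/ 15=-1.07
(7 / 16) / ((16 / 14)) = 49 / 128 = 0.38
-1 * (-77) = 77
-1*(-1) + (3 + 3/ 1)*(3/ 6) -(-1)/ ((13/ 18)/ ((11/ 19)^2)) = 20950/ 4693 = 4.46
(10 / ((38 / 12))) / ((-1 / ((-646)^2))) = -1317840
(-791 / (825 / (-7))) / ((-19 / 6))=-11074 / 5225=-2.12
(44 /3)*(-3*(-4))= 176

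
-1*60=-60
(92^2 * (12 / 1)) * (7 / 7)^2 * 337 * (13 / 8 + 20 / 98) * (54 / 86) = 82828488168 / 2107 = 39311100.22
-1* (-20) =20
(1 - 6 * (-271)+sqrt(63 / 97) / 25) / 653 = 3 * sqrt(679) / 1583525+1627 / 653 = 2.49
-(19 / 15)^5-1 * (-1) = -1716724 / 759375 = -2.26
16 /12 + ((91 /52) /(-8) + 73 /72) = 613 /288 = 2.13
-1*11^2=-121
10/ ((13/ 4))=40/ 13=3.08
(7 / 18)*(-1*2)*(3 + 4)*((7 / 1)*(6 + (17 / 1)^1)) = -7889 / 9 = -876.56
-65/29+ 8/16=-101/58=-1.74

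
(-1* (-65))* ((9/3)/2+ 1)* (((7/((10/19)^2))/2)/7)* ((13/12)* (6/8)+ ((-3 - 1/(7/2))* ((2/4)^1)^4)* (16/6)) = 417677/5376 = 77.69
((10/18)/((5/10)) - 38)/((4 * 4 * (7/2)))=-83/126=-0.66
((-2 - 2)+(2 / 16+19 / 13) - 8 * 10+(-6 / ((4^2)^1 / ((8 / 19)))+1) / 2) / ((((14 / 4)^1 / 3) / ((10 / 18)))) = -810085 / 20748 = -39.04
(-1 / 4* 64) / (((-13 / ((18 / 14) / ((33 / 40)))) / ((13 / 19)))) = 1920 / 1463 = 1.31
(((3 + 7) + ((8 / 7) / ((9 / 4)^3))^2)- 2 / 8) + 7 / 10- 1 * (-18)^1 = 14822349401 / 520812180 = 28.46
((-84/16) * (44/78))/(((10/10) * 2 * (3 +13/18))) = -693/1742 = -0.40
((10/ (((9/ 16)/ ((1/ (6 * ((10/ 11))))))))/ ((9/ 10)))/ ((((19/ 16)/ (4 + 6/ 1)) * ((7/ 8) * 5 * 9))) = 225280/ 290871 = 0.77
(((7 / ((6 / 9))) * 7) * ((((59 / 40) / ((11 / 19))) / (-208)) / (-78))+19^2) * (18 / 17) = 382.25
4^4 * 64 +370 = 16754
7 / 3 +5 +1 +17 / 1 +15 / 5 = 85 / 3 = 28.33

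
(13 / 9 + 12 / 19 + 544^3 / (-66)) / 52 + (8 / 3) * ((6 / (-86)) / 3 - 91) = -198312973525 / 4205916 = -47150.96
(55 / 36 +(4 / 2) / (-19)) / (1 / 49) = 47677 / 684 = 69.70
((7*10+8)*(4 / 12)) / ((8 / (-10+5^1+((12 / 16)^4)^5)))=-71422927608227 / 4398046511104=-16.24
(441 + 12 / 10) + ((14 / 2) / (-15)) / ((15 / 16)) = 99383 / 225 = 441.70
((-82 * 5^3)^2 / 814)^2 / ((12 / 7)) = 4829181396484375 / 496947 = 9717699063.45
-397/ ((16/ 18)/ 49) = -175077/ 8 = -21884.62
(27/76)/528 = 9/13376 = 0.00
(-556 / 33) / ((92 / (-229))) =31831 / 759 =41.94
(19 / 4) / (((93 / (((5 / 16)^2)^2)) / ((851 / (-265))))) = -2021125 / 1292107776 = -0.00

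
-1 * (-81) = 81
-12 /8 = -3 /2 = -1.50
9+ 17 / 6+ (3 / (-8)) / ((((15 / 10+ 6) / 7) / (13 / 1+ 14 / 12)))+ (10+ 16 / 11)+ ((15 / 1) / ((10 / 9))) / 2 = 2207 / 88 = 25.08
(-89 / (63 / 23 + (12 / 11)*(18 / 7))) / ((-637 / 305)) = 6867685 / 893529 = 7.69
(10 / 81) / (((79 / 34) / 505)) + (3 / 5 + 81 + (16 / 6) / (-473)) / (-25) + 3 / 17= 152723057093 / 6431794875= 23.75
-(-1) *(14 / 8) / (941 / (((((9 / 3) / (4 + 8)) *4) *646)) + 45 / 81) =20349 / 23398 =0.87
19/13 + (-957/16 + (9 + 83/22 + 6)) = -39.58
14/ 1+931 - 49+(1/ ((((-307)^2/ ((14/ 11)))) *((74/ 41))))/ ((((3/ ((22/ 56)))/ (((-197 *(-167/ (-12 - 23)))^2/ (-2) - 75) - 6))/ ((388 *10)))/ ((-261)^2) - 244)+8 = 20174646199786286575556072729/ 22317086504945359816636163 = 904.00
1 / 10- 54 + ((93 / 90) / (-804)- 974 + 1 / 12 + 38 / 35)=-173353471 / 168840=-1026.73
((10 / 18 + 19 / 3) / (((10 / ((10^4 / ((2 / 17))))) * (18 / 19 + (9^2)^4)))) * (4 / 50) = 801040 / 7360989453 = 0.00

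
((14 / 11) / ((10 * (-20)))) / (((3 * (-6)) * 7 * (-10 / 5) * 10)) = -0.00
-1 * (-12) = 12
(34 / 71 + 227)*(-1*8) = -129208 / 71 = -1819.83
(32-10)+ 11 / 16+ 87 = 109.69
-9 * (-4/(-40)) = -9/10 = -0.90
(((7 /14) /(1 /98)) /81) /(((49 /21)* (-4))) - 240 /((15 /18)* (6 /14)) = -72583 /108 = -672.06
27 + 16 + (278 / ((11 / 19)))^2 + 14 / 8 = 111619755 / 484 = 230619.33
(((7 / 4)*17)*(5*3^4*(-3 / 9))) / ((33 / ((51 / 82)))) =-273105 / 3608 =-75.69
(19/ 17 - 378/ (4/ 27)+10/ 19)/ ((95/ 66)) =-54357831/ 30685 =-1771.48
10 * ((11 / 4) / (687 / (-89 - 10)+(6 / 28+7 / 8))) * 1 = -50820 / 10811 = -4.70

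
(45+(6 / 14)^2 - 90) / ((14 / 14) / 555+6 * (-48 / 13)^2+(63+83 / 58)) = -11946481560 / 38980297573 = -0.31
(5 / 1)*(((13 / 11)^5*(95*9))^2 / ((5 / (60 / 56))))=1511670060058728375 / 363123944414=4162958.91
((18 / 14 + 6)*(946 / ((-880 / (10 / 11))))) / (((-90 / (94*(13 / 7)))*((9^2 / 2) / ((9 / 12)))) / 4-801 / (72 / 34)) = 1339923 / 72491881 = 0.02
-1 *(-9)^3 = 729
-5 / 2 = -2.50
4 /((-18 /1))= -2 /9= -0.22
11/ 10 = 1.10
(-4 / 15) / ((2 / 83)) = -166 / 15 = -11.07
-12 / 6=-2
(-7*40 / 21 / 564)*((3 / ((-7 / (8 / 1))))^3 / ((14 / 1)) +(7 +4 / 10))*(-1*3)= 108554 / 338541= 0.32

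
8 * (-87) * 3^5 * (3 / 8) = -63423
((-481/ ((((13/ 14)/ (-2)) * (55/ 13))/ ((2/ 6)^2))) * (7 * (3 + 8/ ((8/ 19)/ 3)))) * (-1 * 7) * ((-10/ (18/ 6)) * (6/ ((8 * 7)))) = 942760/ 33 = 28568.48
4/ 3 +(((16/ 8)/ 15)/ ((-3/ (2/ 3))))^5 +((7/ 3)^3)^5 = 14836189505683351/ 44840334375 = 330867.06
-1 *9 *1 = -9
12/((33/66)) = 24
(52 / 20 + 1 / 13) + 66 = 4464 / 65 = 68.68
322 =322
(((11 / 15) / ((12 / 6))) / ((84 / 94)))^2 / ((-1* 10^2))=-267289 / 158760000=-0.00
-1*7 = -7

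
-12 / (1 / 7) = -84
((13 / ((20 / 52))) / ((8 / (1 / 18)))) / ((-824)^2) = 169 / 488862720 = 0.00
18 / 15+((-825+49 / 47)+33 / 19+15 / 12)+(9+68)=-13265883 / 17860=-742.77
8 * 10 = 80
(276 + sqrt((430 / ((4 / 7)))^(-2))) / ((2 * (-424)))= -207691 / 638120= -0.33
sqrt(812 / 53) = 2 * sqrt(10759) / 53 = 3.91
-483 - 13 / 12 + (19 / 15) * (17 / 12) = -482.29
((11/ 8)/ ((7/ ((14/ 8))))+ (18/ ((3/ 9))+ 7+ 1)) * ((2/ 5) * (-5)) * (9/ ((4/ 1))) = -17955/ 64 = -280.55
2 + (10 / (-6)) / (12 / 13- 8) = 617 / 276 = 2.24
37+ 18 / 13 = 499 / 13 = 38.38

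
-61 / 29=-2.10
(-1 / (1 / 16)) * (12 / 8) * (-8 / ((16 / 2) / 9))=216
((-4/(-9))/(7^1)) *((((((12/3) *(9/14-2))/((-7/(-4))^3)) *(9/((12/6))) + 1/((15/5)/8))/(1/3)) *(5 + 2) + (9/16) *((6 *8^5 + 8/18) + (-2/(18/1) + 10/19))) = 11527557749/1642284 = 7019.22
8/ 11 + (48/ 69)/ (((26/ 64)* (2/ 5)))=16472/ 3289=5.01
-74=-74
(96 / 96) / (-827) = -1 / 827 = -0.00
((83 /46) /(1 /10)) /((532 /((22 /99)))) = 415 /55062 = 0.01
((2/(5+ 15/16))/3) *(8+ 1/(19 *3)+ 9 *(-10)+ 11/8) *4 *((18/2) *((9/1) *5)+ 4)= -240537808/16245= -14806.88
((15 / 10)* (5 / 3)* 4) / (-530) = -1 / 53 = -0.02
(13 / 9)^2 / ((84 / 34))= 2873 / 3402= 0.84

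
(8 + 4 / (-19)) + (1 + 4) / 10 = 315 / 38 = 8.29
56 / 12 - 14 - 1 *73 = -247 / 3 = -82.33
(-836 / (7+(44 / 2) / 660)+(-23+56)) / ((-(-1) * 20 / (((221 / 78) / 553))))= -102663 / 4667320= -0.02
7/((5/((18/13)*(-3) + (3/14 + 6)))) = 75/26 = 2.88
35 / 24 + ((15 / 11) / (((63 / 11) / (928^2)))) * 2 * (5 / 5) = 68894965 / 168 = 410089.08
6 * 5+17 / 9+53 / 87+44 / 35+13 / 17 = 34.52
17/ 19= 0.89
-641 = -641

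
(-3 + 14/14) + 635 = 633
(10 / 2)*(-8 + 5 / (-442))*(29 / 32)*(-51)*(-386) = -297284655 / 416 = -714626.57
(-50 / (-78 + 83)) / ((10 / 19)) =-19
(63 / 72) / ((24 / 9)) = 0.33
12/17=0.71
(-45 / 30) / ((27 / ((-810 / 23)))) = 45 / 23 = 1.96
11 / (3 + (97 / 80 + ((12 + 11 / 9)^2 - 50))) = 71280 / 836177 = 0.09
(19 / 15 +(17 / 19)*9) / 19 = 2656 / 5415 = 0.49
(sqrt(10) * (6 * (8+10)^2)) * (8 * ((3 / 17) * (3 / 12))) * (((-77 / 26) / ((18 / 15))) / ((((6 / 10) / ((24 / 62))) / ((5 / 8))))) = -2159.15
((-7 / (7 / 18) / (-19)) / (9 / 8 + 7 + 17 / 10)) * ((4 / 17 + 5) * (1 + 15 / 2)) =10680 / 2489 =4.29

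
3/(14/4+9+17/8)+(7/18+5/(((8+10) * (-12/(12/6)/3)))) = 71/156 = 0.46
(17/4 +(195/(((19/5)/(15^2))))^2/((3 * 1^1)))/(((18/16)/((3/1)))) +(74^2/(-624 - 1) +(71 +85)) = 80209091708242/676875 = 118499119.79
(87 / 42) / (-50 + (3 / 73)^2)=-154541 / 3730174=-0.04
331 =331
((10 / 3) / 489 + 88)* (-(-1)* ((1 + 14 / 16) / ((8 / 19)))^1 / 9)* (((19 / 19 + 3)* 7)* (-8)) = -9754.09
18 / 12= 3 / 2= 1.50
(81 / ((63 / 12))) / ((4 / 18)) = 486 / 7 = 69.43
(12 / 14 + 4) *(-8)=-272 / 7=-38.86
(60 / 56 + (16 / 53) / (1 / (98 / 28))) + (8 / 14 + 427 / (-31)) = -11.07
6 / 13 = 0.46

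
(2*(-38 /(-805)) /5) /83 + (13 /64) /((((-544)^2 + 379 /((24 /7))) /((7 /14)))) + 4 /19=152077489726343 /721587156379600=0.21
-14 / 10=-7 / 5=-1.40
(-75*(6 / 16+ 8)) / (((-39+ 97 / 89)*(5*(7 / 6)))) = 268335 / 94472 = 2.84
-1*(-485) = 485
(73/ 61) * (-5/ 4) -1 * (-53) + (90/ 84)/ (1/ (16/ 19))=1700691/ 32452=52.41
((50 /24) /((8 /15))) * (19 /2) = 2375 /64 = 37.11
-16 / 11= -1.45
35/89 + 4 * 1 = 391/89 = 4.39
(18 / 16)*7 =63 / 8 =7.88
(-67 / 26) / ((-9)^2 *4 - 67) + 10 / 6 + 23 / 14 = 231496 / 70161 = 3.30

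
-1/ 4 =-0.25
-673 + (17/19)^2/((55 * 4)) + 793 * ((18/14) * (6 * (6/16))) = 450600309/277970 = 1621.04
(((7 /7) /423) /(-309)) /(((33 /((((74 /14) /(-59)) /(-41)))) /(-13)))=481 /73037633823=0.00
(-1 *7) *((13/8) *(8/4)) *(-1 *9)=819/4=204.75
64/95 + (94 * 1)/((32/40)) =22453/190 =118.17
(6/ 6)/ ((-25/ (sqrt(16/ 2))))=-2* sqrt(2)/ 25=-0.11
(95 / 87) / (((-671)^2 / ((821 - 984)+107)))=-5320 / 39170967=-0.00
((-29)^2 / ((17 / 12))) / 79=10092 / 1343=7.51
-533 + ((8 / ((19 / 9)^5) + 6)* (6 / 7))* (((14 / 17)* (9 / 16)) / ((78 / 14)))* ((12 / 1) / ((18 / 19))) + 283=-7039280897 / 28800941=-244.41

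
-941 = -941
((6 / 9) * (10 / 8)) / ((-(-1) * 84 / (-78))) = -65 / 84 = -0.77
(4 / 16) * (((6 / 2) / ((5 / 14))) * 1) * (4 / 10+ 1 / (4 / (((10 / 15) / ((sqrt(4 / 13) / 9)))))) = 21 / 25+ 63 * sqrt(13) / 40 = 6.52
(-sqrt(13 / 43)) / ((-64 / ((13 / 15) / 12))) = 13 * sqrt(559) / 495360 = 0.00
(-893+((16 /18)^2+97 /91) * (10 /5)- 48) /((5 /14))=-13817498 /5265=-2624.41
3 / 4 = 0.75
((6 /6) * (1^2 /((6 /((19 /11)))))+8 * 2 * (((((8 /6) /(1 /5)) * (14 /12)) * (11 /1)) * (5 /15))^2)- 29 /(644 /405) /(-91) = 13013.38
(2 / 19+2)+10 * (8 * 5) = 402.11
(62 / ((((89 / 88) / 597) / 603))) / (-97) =-1964110896 / 8633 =-227511.98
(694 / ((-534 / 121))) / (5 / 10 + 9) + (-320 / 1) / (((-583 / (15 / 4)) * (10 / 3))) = -47130562 / 2957559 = -15.94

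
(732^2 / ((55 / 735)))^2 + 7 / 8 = 49632823360899919 / 968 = 51273577852169.34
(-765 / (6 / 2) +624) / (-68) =-369 / 68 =-5.43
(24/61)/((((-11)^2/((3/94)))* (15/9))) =108/1734535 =0.00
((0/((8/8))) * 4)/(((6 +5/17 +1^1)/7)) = 0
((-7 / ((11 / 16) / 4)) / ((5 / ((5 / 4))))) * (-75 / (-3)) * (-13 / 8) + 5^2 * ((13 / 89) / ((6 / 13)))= 2476175 / 5874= 421.55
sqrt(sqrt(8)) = 2^(3 / 4) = 1.68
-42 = -42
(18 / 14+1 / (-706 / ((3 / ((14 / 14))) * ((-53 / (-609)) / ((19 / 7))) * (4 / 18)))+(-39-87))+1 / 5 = -7628798521 / 61268445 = -124.51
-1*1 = -1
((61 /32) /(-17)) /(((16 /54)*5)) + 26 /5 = 22301 /4352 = 5.12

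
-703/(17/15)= -10545/17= -620.29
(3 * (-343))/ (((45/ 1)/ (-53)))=18179/ 15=1211.93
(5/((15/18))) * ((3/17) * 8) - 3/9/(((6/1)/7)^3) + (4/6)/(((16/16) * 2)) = 8.27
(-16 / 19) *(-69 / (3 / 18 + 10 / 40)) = 13248 / 95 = 139.45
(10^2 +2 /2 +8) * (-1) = -109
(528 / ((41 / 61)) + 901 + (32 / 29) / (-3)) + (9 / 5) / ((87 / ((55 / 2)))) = 12033361 / 7134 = 1686.76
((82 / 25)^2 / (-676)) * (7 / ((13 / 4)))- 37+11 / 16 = -798538713 / 21970000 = -36.35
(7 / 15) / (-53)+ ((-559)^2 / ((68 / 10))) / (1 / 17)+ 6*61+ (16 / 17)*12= 21126101597 / 27030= 781579.79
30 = 30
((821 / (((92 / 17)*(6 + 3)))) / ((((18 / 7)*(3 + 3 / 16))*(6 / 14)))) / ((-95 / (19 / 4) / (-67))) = 2695343 / 167670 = 16.08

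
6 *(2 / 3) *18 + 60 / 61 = 4452 / 61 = 72.98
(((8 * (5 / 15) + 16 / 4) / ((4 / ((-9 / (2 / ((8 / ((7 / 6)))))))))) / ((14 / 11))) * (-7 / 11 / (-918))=-10 / 357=-0.03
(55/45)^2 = 1.49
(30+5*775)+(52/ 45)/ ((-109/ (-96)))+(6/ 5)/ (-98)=62585926/ 16023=3906.01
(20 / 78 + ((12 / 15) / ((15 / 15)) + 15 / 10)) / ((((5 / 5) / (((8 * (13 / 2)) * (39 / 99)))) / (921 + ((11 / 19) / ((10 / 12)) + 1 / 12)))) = 13619768747 / 282150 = 48271.38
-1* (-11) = 11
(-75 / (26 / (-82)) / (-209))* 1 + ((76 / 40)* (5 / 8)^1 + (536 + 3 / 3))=23346887 / 43472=537.06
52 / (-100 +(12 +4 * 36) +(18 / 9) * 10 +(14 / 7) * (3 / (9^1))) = 78 / 115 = 0.68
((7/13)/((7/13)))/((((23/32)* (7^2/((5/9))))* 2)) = 80/10143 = 0.01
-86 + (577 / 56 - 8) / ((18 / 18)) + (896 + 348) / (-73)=-411815 / 4088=-100.74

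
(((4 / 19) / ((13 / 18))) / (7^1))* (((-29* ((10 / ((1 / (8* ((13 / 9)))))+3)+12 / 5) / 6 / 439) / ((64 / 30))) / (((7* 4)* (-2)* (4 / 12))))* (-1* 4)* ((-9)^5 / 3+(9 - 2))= 2329348179 / 21252868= 109.60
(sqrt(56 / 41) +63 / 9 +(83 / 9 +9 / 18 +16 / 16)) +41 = 59.89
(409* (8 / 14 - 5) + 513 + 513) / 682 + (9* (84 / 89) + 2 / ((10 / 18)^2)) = 146829307 / 10622150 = 13.82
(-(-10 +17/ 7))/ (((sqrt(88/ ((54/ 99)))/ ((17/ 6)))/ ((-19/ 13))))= -17119 * sqrt(3)/ 12012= -2.47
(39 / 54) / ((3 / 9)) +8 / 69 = 105 / 46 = 2.28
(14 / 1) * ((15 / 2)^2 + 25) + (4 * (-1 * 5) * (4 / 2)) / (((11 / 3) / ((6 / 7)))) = 173735 / 154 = 1128.15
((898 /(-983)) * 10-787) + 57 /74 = -57856443 /72742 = -795.37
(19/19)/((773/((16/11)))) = 16/8503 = 0.00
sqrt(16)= 4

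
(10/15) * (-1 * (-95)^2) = -18050/3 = -6016.67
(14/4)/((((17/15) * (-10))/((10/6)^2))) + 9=1661/204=8.14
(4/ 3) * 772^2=2383936/ 3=794645.33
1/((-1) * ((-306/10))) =5/153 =0.03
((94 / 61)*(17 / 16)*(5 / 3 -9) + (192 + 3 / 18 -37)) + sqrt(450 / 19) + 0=15*sqrt(38) / 19 + 34931 / 244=148.03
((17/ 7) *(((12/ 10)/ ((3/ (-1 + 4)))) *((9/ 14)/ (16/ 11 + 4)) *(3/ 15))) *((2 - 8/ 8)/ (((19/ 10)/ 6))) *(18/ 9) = 10098/ 23275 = 0.43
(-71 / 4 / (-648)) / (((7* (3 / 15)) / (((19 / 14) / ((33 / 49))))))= 6745 / 171072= 0.04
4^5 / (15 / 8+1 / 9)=73728 / 143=515.58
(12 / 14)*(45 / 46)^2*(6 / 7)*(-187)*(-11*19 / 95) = 7497765 / 25921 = 289.25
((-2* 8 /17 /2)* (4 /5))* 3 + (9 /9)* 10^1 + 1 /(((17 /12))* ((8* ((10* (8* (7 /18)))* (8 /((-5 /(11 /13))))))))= 7429669 /837760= 8.87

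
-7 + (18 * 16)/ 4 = 65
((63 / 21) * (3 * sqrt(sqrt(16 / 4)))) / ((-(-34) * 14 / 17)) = 9 * sqrt(2) / 28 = 0.45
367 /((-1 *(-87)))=367 /87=4.22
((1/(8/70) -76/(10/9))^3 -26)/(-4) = 1698144057/32000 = 53067.00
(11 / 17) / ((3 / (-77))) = -847 / 51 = -16.61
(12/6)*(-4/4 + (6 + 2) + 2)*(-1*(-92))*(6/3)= 3312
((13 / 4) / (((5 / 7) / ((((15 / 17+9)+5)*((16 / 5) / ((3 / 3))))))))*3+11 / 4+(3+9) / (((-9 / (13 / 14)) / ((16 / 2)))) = 22951759 / 35700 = 642.91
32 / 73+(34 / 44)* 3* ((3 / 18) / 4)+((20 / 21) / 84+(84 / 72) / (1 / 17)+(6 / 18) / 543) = 6966915839 / 341846736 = 20.38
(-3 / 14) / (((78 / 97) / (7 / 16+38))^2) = -1186239675 / 2422784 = -489.62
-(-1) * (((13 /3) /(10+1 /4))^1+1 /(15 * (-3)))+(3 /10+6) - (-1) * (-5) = 1255 /738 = 1.70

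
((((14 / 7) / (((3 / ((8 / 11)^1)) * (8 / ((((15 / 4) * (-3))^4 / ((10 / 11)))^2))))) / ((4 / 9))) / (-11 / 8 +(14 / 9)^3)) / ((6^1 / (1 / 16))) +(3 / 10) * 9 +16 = 26970830135843671 / 146098094080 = 184607.68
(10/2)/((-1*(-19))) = 5/19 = 0.26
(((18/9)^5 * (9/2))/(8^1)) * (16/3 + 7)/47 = 222/47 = 4.72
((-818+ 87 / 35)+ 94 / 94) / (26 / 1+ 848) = -14254 / 15295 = -0.93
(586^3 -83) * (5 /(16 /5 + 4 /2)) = 5030749325 /26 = 193490358.65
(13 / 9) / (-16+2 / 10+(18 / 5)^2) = -0.51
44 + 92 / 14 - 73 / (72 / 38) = 12.04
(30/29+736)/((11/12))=256488/319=804.04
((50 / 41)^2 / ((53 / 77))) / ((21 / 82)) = 55000 / 6519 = 8.44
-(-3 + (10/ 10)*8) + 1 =-4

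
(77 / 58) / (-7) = -11 / 58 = -0.19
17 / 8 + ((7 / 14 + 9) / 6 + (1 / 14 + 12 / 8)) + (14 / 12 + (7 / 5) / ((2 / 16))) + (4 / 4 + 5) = 6621 / 280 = 23.65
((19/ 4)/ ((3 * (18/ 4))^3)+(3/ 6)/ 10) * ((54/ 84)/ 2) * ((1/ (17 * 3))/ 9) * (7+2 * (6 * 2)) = 633733/ 562146480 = 0.00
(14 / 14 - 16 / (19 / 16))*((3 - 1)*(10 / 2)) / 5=-474 / 19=-24.95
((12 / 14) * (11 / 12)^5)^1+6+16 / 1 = 6547739 / 290304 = 22.55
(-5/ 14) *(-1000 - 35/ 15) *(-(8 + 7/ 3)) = -466085/ 126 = -3699.09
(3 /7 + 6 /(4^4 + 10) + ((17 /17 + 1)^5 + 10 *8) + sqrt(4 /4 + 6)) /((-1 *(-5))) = sqrt(7) /5 + 14956 /665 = 23.02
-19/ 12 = -1.58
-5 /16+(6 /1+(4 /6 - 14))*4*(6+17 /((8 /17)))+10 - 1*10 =-59327 /48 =-1235.98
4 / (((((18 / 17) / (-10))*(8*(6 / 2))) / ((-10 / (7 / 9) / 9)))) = 425 / 189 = 2.25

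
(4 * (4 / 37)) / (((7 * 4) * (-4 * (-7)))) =1 / 1813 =0.00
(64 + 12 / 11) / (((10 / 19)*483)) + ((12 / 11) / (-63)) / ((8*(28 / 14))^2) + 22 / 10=278371 / 113344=2.46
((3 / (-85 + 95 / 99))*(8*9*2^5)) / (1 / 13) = -1069.20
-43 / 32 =-1.34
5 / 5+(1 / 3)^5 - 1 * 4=-728 / 243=-3.00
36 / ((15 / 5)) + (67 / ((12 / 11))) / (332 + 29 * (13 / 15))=23711 / 1948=12.17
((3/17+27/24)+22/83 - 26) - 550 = -6484205/11288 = -574.43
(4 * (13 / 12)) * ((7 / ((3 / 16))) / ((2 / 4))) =2912 / 9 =323.56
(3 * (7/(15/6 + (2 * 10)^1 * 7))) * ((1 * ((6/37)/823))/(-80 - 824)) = -21/653782970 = -0.00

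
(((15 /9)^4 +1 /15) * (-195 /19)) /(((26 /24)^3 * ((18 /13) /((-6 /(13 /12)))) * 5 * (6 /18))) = 2420736 /16055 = 150.78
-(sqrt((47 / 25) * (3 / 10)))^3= -141 * sqrt(1410) / 12500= -0.42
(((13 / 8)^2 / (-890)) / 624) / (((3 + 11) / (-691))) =8983 / 38277120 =0.00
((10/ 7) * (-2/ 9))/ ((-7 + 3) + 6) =-10/ 63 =-0.16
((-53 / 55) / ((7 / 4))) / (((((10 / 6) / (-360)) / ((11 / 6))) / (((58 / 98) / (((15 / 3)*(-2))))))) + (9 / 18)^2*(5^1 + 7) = -9.91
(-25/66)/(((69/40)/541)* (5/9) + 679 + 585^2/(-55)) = 54100/791712131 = 0.00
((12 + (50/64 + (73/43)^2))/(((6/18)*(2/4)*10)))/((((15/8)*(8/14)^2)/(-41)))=-1861878921/2958400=-629.35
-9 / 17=-0.53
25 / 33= 0.76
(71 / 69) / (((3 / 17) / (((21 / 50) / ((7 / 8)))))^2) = 7.61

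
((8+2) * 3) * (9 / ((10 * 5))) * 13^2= 4563 / 5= 912.60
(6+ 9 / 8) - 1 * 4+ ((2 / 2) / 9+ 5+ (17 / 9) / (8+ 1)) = 5473 / 648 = 8.45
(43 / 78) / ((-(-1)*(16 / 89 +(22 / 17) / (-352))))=520472 / 166257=3.13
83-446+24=-339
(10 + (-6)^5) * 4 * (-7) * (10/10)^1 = 217448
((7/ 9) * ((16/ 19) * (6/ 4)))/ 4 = 14/ 57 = 0.25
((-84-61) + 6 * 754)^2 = 19175641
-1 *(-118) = 118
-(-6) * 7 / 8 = 21 / 4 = 5.25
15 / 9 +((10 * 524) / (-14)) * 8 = -62845 / 21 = -2992.62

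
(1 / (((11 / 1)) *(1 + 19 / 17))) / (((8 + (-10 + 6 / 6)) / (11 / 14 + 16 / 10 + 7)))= -1241 / 3080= -0.40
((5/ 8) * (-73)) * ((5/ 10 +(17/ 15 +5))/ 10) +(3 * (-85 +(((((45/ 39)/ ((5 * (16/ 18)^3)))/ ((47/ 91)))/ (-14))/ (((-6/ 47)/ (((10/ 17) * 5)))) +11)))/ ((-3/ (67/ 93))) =180455617/ 8094720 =22.29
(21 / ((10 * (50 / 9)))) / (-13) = -189 / 6500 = -0.03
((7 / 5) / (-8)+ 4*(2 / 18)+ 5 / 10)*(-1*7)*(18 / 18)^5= -1939 / 360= -5.39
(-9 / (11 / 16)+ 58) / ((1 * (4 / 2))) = 22.45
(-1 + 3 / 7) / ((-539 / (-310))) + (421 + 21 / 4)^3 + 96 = 18700813181077 / 241472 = 77445058.56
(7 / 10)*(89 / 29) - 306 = -88117 / 290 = -303.85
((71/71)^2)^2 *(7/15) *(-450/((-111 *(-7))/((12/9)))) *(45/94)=-300/1739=-0.17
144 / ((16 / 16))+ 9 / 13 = 1881 / 13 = 144.69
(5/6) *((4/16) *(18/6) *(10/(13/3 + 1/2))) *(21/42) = 75/116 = 0.65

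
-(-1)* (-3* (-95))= 285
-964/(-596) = 1.62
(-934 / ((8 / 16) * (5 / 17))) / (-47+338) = -31756 / 1455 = -21.83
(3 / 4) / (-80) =-3 / 320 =-0.01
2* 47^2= 4418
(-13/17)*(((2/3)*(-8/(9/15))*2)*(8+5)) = 27040/153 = 176.73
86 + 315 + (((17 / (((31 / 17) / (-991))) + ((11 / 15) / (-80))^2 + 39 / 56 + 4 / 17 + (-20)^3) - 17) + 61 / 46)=-2059023224873513 / 122179680000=-16852.42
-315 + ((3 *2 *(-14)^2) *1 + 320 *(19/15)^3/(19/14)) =1340.19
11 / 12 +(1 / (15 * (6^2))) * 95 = 59 / 54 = 1.09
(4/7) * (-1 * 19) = -76/7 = -10.86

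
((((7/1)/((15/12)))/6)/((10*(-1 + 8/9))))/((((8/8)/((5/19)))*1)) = -0.22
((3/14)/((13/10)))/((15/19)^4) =130321/307125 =0.42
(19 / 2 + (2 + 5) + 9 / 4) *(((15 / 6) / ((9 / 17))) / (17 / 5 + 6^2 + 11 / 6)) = 10625 / 4948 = 2.15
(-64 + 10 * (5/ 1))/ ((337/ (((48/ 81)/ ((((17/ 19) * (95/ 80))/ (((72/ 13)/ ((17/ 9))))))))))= -86016/ 1266109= -0.07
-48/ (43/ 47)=-2256/ 43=-52.47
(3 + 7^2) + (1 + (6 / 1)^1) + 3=62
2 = 2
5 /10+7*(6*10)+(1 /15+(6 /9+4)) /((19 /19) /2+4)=113819 /270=421.55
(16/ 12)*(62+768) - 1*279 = 827.67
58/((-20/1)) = -29/10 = -2.90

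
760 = 760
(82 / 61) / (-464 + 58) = -0.00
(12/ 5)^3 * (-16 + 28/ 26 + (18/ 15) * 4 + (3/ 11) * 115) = 26243136/ 89375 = 293.63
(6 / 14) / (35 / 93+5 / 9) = 837 / 1820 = 0.46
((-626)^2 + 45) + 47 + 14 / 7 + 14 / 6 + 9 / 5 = 391974.13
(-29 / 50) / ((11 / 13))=-0.69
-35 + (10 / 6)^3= -820 / 27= -30.37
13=13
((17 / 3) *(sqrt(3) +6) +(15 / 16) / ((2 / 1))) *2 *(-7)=-7721 / 16 - 238 *sqrt(3) / 3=-619.97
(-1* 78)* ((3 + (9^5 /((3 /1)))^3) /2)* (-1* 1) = 297398301914610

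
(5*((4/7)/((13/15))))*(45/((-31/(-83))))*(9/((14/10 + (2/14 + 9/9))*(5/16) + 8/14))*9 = 161352000/6851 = 23551.60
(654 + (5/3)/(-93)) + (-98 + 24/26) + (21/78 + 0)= 4041743/7254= 557.17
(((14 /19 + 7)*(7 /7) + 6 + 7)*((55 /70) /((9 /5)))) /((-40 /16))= -4334 /1197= -3.62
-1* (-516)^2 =-266256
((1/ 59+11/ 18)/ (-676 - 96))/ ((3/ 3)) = -667/ 819864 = -0.00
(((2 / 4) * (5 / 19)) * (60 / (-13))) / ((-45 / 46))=460 / 741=0.62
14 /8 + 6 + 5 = 51 /4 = 12.75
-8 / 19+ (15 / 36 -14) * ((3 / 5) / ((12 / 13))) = -42181 / 4560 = -9.25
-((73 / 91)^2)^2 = -28398241 / 68574961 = -0.41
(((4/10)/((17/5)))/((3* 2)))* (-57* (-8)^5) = 622592/17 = 36623.06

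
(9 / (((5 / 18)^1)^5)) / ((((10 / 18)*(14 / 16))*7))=1224440064 / 765625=1599.27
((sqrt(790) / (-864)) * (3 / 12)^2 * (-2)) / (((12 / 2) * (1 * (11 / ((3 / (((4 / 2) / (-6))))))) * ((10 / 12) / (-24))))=sqrt(790) / 1760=0.02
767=767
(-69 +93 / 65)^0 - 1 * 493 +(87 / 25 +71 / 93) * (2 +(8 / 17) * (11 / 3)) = -11292872 / 23715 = -476.19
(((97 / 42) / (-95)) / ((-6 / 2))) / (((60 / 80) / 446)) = 86524 / 17955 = 4.82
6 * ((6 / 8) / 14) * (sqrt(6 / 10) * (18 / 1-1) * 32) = 1224 * sqrt(15) / 35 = 135.44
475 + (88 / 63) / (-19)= 568487 / 1197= 474.93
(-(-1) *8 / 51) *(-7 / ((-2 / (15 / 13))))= 0.63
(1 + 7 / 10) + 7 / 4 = 69 / 20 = 3.45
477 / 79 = 6.04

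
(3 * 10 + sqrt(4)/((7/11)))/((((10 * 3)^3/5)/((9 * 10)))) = 58/105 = 0.55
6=6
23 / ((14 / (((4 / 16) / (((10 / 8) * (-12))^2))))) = 0.00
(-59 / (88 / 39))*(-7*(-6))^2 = -1014741 / 22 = -46124.59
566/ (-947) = -566/ 947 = -0.60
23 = 23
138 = 138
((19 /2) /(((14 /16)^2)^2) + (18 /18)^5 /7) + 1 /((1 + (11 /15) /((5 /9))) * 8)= 18274345 /1114064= 16.40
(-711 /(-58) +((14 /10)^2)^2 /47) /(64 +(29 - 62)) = 21024883 /52816250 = 0.40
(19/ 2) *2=19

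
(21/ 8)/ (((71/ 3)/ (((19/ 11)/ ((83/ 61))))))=73017/ 518584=0.14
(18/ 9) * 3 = 6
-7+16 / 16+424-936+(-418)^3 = -73035150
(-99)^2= 9801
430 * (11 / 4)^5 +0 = 34625965 / 512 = 67628.84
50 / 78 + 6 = 259 / 39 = 6.64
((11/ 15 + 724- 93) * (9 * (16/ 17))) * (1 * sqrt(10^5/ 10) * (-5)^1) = -45484800/ 17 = -2675576.47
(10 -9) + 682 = 683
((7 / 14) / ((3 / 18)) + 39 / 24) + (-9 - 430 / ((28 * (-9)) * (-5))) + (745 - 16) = 365039 / 504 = 724.28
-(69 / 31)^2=-4761 / 961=-4.95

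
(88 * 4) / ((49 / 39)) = 13728 / 49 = 280.16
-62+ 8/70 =-2166/35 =-61.89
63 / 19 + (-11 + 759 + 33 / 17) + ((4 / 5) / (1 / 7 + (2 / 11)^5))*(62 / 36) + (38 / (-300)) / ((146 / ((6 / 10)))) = 522186252323261 / 684486580500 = 762.89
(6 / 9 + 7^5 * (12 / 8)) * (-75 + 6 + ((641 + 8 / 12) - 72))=12622390.78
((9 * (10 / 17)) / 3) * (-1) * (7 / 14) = -15 / 17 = -0.88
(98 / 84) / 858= 7 / 5148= 0.00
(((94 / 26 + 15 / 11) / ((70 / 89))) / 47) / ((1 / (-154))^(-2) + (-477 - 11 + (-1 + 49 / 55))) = 15842 / 2732006459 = 0.00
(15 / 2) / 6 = 1.25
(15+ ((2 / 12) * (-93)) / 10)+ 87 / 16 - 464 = -35609 / 80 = -445.11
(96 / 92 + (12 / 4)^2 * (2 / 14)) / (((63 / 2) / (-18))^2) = 6000 / 7889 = 0.76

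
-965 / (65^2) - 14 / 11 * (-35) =411927 / 9295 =44.32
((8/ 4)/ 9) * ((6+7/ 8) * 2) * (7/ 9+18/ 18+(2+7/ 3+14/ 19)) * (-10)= -322025/ 1539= -209.24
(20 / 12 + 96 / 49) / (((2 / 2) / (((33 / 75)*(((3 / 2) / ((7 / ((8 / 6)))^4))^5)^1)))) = 201451146051584 / 4207624395956983297290933225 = 0.00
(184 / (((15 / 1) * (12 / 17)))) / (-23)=-34 / 45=-0.76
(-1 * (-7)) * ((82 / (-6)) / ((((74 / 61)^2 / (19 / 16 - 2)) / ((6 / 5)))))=13883051 / 219040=63.38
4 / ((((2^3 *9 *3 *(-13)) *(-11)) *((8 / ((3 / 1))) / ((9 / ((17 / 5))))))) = 5 / 38896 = 0.00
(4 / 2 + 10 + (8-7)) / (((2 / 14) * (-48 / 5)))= -455 / 48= -9.48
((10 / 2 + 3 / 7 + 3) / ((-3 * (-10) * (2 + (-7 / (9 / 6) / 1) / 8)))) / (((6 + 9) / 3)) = 118 / 2975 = 0.04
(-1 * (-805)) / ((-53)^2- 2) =115 / 401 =0.29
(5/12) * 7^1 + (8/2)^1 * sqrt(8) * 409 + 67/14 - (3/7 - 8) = 1283/84 + 3272 * sqrt(2) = 4642.58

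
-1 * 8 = -8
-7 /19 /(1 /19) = -7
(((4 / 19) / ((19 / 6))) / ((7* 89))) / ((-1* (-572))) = 6 / 32161129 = 0.00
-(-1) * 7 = 7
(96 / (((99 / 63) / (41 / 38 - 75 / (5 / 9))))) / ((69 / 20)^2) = -227987200 / 331683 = -687.36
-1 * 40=-40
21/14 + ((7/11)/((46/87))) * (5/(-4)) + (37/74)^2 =497/2024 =0.25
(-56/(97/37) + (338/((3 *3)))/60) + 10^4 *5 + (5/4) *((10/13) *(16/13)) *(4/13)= 49979.63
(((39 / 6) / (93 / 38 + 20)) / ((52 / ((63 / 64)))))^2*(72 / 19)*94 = 31898853 / 2980286464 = 0.01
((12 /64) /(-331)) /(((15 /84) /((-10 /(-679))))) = -3 /64214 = -0.00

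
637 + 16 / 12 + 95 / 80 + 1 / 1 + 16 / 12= 30809 / 48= 641.85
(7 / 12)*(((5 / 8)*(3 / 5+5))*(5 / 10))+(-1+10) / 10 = 461 / 240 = 1.92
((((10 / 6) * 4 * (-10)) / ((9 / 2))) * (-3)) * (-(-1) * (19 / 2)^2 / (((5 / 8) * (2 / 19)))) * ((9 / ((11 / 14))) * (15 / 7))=16461600 / 11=1496509.09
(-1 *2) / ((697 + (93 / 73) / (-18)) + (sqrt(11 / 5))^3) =-33425422500 / 11647321533761 + 21102840 *sqrt(55) / 11647321533761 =-0.00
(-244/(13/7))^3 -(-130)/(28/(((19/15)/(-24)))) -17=-5022586597747/2214576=-2267967.59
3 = 3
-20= -20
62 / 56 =31 / 28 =1.11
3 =3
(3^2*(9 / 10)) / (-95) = -81 / 950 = -0.09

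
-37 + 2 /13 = -479 /13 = -36.85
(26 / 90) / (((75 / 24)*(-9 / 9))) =-104 / 1125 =-0.09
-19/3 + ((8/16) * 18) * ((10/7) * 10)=2567/21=122.24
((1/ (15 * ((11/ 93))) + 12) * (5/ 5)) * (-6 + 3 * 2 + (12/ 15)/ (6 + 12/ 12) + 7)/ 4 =172059/ 7700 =22.35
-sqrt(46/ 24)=-sqrt(69)/ 6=-1.38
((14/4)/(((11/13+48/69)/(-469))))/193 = -981617/177946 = -5.52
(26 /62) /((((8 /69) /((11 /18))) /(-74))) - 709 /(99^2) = -397746863 /2430648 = -163.64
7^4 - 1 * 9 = 2392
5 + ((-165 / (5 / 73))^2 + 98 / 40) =116065769 / 20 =5803288.45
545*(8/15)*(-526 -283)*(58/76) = -10228996/57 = -179456.07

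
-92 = -92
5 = 5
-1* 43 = -43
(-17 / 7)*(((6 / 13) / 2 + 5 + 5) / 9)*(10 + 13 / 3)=-13889 / 351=-39.57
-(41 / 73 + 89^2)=-578274 / 73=-7921.56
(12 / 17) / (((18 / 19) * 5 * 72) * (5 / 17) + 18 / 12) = 152 / 21923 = 0.01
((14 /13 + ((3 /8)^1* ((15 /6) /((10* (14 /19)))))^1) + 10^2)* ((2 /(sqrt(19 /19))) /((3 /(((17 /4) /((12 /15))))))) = 16700035 /46592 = 358.43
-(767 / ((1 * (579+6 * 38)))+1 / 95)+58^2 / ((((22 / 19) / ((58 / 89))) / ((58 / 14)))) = 4120496163524 / 525385245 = 7842.81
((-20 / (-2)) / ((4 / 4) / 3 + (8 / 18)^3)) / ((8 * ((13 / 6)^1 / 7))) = 76545 / 7982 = 9.59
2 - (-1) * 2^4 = 18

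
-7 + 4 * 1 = -3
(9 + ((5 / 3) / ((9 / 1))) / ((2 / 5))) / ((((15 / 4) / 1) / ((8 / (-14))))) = -1.44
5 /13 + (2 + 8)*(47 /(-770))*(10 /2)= -2670 /1001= -2.67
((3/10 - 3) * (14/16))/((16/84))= -3969/320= -12.40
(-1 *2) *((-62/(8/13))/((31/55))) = 715/2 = 357.50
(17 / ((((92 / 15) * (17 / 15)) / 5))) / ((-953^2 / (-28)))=7875 / 20888807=0.00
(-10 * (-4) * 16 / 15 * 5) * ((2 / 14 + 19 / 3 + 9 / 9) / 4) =25120 / 63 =398.73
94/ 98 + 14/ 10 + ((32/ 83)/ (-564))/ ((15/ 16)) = 2.36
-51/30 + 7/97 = -1579/970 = -1.63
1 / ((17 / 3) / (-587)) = -1761 / 17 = -103.59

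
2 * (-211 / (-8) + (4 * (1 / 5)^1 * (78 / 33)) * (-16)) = -1707 / 220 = -7.76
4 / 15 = 0.27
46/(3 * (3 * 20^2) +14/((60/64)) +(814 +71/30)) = 460/44313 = 0.01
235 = 235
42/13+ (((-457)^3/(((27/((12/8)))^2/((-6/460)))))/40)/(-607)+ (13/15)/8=24939453731/7840497600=3.18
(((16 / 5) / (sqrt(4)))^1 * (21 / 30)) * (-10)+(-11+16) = -31 / 5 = -6.20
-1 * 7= -7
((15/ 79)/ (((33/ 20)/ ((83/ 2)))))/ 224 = 2075/ 97328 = 0.02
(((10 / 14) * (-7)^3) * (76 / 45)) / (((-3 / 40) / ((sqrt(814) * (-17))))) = -2532320 * sqrt(814) / 27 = -2675882.40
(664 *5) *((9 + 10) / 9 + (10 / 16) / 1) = 81755 / 9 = 9083.89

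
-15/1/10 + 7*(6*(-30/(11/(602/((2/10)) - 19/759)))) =-1919047989/5566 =-344780.45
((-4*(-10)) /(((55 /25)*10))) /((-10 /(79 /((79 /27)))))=-54 /11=-4.91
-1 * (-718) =718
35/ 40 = 7/ 8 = 0.88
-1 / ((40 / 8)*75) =-1 / 375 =-0.00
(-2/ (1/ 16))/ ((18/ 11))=-176/ 9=-19.56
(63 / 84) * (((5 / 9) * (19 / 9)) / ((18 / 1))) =95 / 1944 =0.05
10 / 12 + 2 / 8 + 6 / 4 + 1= 43 / 12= 3.58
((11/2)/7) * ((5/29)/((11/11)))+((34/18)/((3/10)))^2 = 11773495/295974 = 39.78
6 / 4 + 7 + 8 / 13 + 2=289 / 26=11.12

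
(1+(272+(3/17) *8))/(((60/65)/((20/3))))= 101075/51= 1981.86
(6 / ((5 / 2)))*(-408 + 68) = -816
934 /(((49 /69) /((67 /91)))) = 4317882 /4459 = 968.35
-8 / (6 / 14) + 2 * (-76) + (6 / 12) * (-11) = -1057 / 6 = -176.17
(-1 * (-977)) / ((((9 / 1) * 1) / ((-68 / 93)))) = -66436 / 837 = -79.37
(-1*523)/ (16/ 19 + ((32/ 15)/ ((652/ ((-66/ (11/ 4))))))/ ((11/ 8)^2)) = -979937255/ 1500016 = -653.28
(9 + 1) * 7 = 70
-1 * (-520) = 520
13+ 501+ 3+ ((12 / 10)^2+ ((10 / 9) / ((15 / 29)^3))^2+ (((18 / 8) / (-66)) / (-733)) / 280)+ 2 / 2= 77841805817605391 / 133311384360000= 583.91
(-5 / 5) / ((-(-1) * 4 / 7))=-7 / 4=-1.75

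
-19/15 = -1.27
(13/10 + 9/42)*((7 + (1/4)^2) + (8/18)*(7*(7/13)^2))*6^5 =110945430/1183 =93783.12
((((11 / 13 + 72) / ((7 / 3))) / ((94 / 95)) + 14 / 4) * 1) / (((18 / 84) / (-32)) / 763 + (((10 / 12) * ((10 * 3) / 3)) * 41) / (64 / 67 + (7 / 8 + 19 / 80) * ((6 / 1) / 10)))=955115891542848 / 5737231886933989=0.17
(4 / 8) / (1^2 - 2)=-1 / 2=-0.50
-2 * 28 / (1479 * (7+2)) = -56 / 13311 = -0.00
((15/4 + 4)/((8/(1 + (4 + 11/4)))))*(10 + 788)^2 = 152992161/32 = 4781005.03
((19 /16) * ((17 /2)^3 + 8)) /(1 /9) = 851067 /128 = 6648.96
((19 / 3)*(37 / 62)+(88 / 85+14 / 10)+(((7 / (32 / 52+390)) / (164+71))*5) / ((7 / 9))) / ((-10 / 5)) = -5863113733 / 1886654730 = -3.11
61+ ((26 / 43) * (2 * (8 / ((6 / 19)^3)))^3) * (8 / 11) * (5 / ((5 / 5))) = 2684762213434879 / 9310059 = 288372201.88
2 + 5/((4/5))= 33/4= 8.25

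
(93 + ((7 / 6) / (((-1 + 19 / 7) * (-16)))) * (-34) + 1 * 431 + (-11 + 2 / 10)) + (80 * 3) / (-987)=487407149 / 947520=514.40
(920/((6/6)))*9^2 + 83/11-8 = 819715/11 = 74519.55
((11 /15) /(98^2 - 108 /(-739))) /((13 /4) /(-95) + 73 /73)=14041 /177597906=0.00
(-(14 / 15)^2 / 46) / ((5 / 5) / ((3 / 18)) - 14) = 49 / 20700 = 0.00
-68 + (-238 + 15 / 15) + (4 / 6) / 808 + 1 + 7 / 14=-367841 / 1212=-303.50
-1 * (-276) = 276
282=282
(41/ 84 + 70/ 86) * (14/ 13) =4703/ 3354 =1.40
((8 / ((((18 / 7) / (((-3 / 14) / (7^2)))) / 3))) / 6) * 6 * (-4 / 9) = 8 / 441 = 0.02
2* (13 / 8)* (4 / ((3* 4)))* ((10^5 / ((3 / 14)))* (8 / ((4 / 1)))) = 1011111.11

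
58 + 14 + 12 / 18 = 218 / 3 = 72.67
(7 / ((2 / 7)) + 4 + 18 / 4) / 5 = 33 / 5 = 6.60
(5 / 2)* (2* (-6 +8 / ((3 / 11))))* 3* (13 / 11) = 4550 / 11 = 413.64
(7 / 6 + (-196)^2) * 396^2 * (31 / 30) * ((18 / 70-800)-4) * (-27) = 3377357561434428 / 25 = 135094302457377.12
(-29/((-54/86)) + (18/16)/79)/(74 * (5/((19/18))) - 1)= 14978593/113322024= 0.13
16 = 16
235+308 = 543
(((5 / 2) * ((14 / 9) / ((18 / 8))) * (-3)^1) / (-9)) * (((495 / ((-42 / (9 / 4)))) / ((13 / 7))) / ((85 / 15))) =-1925 / 1326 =-1.45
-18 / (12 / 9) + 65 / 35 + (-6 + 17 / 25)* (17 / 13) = -18.60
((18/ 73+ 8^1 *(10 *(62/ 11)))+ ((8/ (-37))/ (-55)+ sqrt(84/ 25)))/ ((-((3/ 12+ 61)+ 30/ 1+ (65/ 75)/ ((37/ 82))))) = -804264168/ 166091717 - 888 *sqrt(21)/ 206839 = -4.86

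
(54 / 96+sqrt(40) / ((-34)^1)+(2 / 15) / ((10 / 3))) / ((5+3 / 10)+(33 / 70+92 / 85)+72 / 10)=28679 / 668960 - 35 * sqrt(10) / 8362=0.03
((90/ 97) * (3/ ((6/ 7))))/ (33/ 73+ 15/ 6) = 45990/ 41807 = 1.10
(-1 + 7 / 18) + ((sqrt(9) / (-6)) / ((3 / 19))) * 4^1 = -239 / 18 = -13.28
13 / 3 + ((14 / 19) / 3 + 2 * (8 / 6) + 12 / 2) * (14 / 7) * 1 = 421 / 19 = 22.16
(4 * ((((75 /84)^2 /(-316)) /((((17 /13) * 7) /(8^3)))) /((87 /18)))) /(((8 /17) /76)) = -14820000 /785813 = -18.86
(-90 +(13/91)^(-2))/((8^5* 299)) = -41/9797632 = -0.00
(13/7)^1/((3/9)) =39/7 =5.57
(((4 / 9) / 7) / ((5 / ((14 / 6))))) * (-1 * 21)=-28 / 45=-0.62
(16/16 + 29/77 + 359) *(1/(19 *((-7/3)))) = -8.13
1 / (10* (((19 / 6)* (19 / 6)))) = 18 / 1805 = 0.01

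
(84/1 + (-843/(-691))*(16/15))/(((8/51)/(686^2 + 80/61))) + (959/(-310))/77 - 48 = 36783027607432837/143734910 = 255908794.93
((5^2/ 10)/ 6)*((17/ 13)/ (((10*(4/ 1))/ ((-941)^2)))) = 12061.84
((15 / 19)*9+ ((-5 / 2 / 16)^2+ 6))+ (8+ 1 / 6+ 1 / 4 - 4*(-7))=2891921 / 58368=49.55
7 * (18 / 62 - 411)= -89124 / 31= -2874.97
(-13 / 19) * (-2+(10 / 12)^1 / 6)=871 / 684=1.27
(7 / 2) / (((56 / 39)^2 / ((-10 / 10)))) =-1.70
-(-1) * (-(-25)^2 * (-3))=1875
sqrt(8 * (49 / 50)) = 2.80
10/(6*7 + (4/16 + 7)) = 40/197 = 0.20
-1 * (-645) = 645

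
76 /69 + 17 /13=2161 /897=2.41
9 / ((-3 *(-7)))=3 / 7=0.43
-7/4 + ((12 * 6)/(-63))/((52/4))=-669/364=-1.84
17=17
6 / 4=3 / 2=1.50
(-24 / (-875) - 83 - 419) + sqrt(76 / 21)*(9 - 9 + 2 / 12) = -439226 / 875 + sqrt(399) / 63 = -501.66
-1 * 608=-608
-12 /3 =-4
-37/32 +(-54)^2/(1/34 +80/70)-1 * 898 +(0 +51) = 1626213/992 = 1639.33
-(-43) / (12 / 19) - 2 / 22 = 8975 / 132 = 67.99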